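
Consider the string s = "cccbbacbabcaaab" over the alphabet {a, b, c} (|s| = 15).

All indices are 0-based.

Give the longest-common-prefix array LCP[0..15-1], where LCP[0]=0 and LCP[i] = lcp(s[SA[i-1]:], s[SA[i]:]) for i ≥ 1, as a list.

sorted suffixes:
  #0 SA[0]=11  'aaab'
  #1 SA[1]=12  'aab'
  #2 SA[2]=13  'ab'
  #3 SA[3]=8  'abcaaab'
  #4 SA[4]=5  'acbabcaaab'
  #5 SA[5]=14  'b'
  #6 SA[6]=7  'babcaaab'
  #7 SA[7]=4  'bacbabcaaab'
  #8 SA[8]=3  'bbacbabcaaab'
  #9 SA[9]=9  'bcaaab'
  #10 SA[10]=10  'caaab'
  #11 SA[11]=6  'cbabcaaab'
  #12 SA[12]=2  'cbbacbabcaaab'
  #13 SA[13]=1  'ccbbacbabcaaab'
  #14 SA[14]=0  'cccbbacbabcaaab'

SA = [11, 12, 13, 8, 5, 14, 7, 4, 3, 9, 10, 6, 2, 1, 0]
rank  pair      lcp
   1  s[11:],s[12:]  2  'aa'
   2  s[12:],s[13:]  1  'a'
   3  s[13:],s[8:]  2  'ab'
   4  s[8:],s[5:]  1  'a'
   5  s[5:],s[14:]  0  ''
   6  s[14:],s[7:]  1  'b'
   7  s[7:],s[4:]  2  'ba'
   8  s[4:],s[3:]  1  'b'
   9  s[3:],s[9:]  1  'b'
  10  s[9:],s[10:]  0  ''
  11  s[10:],s[6:]  1  'c'
  12  s[6:],s[2:]  2  'cb'
  13  s[2:],s[1:]  1  'c'
  14  s[1:],s[0:]  2  'cc'

[0, 2, 1, 2, 1, 0, 1, 2, 1, 1, 0, 1, 2, 1, 2]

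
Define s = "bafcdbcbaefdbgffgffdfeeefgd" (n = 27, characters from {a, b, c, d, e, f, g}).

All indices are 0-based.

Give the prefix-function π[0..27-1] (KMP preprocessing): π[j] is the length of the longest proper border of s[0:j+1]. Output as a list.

[0, 0, 0, 0, 0, 1, 0, 1, 2, 0, 0, 0, 1, 0, 0, 0, 0, 0, 0, 0, 0, 0, 0, 0, 0, 0, 0]

π[0] = 0
j=1 s[j]='a': π[1]=0 (border '')
j=2 s[j]='f': π[2]=0 (border '')
j=3 s[j]='c': π[3]=0 (border '')
j=4 s[j]='d': π[4]=0 (border '')
j=5 s[j]='b': π[5]=1 (border 'b')
j=6 s[j]='c': k: 1→0; π[6]=0 (border '')
j=7 s[j]='b': π[7]=1 (border 'b')
j=8 s[j]='a': π[8]=2 (border 'ba')
j=9 s[j]='e': k: 2→0; π[9]=0 (border '')
j=10 s[j]='f': π[10]=0 (border '')
j=11 s[j]='d': π[11]=0 (border '')
j=12 s[j]='b': π[12]=1 (border 'b')
j=13 s[j]='g': k: 1→0; π[13]=0 (border '')
j=14 s[j]='f': π[14]=0 (border '')
j=15 s[j]='f': π[15]=0 (border '')
j=16 s[j]='g': π[16]=0 (border '')
j=17 s[j]='f': π[17]=0 (border '')
j=18 s[j]='f': π[18]=0 (border '')
j=19 s[j]='d': π[19]=0 (border '')
j=20 s[j]='f': π[20]=0 (border '')
j=21 s[j]='e': π[21]=0 (border '')
j=22 s[j]='e': π[22]=0 (border '')
j=23 s[j]='e': π[23]=0 (border '')
j=24 s[j]='f': π[24]=0 (border '')
j=25 s[j]='g': π[25]=0 (border '')
j=26 s[j]='d': π[26]=0 (border '')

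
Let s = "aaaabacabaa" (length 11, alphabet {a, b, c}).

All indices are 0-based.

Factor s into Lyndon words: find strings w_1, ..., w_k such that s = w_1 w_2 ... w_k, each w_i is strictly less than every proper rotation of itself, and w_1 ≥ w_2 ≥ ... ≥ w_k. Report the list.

["aaaabacab", "a", "a"]

emit factor 1: 'aaaabacab' (i=0, period=9)
emit factor 2: 'a' (i=9, period=1)
emit factor 3: 'a' (i=10, period=1)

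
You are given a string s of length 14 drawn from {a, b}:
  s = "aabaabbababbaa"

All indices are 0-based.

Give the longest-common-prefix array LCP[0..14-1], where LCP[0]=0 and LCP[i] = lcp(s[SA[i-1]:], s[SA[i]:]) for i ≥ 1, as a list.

sorted suffixes:
  #0 SA[0]=13  'a'
  #1 SA[1]=12  'aa'
  #2 SA[2]=0  'aabaabbababbaa'
  #3 SA[3]=3  'aabbababbaa'
  #4 SA[4]=1  'abaabbababbaa'
  #5 SA[5]=7  'ababbaa'
  #6 SA[6]=9  'abbaa'
  #7 SA[7]=4  'abbababbaa'
  #8 SA[8]=11  'baa'
  #9 SA[9]=2  'baabbababbaa'
  #10 SA[10]=6  'bababbaa'
  #11 SA[11]=8  'babbaa'
  #12 SA[12]=10  'bbaa'
  #13 SA[13]=5  'bbababbaa'

SA = [13, 12, 0, 3, 1, 7, 9, 4, 11, 2, 6, 8, 10, 5]
i: (SA[i-1],SA[i]) lcp shared
  1: (13,12) 1 'a'
  2: (12,0) 2 'aa'
  3: (0,3) 3 'aab'
  4: (3,1) 1 'a'
  5: (1,7) 3 'aba'
  6: (7,9) 2 'ab'
  7: (9,4) 4 'abba'
  8: (4,11) 0 ''
  9: (11,2) 3 'baa'
  10: (2,6) 2 'ba'
  11: (6,8) 3 'bab'
  12: (8,10) 1 'b'
  13: (10,5) 3 'bba'

[0, 1, 2, 3, 1, 3, 2, 4, 0, 3, 2, 3, 1, 3]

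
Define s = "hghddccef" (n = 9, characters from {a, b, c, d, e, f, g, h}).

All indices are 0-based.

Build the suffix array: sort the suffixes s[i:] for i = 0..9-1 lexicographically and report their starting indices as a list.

rank | idx | suffix
   0 |   5 | ccef
   1 |   6 | cef
   2 |   4 | dccef
   3 |   3 | ddccef
   4 |   7 | ef
   5 |   8 | f
   6 |   1 | ghddccef
   7 |   2 | hddccef
   8 |   0 | hghddccef

[5, 6, 4, 3, 7, 8, 1, 2, 0]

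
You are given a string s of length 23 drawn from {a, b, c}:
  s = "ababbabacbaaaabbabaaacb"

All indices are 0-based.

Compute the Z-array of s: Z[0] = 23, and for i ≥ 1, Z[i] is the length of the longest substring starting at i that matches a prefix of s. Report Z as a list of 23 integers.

Z[0]=23
i=1: outside box; Z[1]=0
i=2: outside box; Z[2]=2 scan→box=[2,4)
i=3: min(r-i=1, Z[1]=0)=0; Z[3]=0
i=4: outside box; Z[4]=0
i=5: outside box; Z[5]=3 scan→box=[5,8)
i=6: min(r-i=2, Z[1]=0)=0; Z[6]=0
i=7: min(r-i=1, Z[2]=2)=1; Z[7]=1
i=8: outside box; Z[8]=0
i=9: outside box; Z[9]=0
i=10: outside box; Z[10]=1 scan→box=[10,11)
i=11: outside box; Z[11]=1 scan→box=[11,12)
i=12: outside box; Z[12]=1 scan→box=[12,13)
i=13: outside box; Z[13]=2 scan→box=[13,15)
i=14: min(r-i=1, Z[1]=0)=0; Z[14]=0
i=15: outside box; Z[15]=0
i=16: outside box; Z[16]=3 scan→box=[16,19)
i=17: min(r-i=2, Z[1]=0)=0; Z[17]=0
i=18: min(r-i=1, Z[2]=2)=1; Z[18]=1
i=19: outside box; Z[19]=1 scan→box=[19,20)
i=20: outside box; Z[20]=1 scan→box=[20,21)
i=21: outside box; Z[21]=0
i=22: outside box; Z[22]=0

[23, 0, 2, 0, 0, 3, 0, 1, 0, 0, 1, 1, 1, 2, 0, 0, 3, 0, 1, 1, 1, 0, 0]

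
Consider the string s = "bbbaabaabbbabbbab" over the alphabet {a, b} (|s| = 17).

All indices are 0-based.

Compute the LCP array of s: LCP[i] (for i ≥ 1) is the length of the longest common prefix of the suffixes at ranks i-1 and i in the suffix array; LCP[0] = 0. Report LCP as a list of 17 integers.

[0, 3, 1, 2, 2, 6, 0, 1, 4, 2, 3, 1, 3, 4, 2, 4, 5]

rank | idx | suffix
   0 |   3 | aabaabbbabbbab
   1 |   6 | aabbbabbbab
   2 |  15 | ab
   3 |   4 | abaabbbabbbab
   4 |  11 | abbbab
   5 |   7 | abbbabbbab
   6 |  16 | b
   7 |   2 | baabaabbbabbbab
   8 |   5 | baabbbabbbab
   9 |  14 | bab
  10 |  10 | babbbab
  11 |   1 | bbaabaabbbabbbab
  12 |  13 | bbab
  13 |   9 | bbabbbab
  14 |   0 | bbbaabaabbbabbbab
  15 |  12 | bbbab
  16 |   8 | bbbabbbab

SA = [3, 6, 15, 4, 11, 7, 16, 2, 5, 14, 10, 1, 13, 9, 0, 12, 8]
rank  pair      lcp
   1  s[3:],s[6:]  3  'aab'
   2  s[6:],s[15:]  1  'a'
   3  s[15:],s[4:]  2  'ab'
   4  s[4:],s[11:]  2  'ab'
   5  s[11:],s[7:]  6  'abbbab'
   6  s[7:],s[16:]  0  ''
   7  s[16:],s[2:]  1  'b'
   8  s[2:],s[5:]  4  'baab'
   9  s[5:],s[14:]  2  'ba'
  10  s[14:],s[10:]  3  'bab'
  11  s[10:],s[1:]  1  'b'
  12  s[1:],s[13:]  3  'bba'
  13  s[13:],s[9:]  4  'bbab'
  14  s[9:],s[0:]  2  'bb'
  15  s[0:],s[12:]  4  'bbba'
  16  s[12:],s[8:]  5  'bbbab'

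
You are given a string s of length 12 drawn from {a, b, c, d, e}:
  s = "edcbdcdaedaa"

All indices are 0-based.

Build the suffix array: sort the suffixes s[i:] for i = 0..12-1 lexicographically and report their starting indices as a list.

sorted suffixes:
  #0 SA[0]=11  'a'
  #1 SA[1]=10  'aa'
  #2 SA[2]=7  'aedaa'
  #3 SA[3]=3  'bdcdaedaa'
  #4 SA[4]=2  'cbdcdaedaa'
  #5 SA[5]=5  'cdaedaa'
  #6 SA[6]=9  'daa'
  #7 SA[7]=6  'daedaa'
  #8 SA[8]=1  'dcbdcdaedaa'
  #9 SA[9]=4  'dcdaedaa'
  #10 SA[10]=8  'edaa'
  #11 SA[11]=0  'edcbdcdaedaa'

[11, 10, 7, 3, 2, 5, 9, 6, 1, 4, 8, 0]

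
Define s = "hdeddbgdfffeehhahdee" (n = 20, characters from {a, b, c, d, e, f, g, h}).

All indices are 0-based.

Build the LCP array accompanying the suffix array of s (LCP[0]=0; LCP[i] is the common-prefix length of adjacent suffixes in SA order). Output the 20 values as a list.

rank | idx | suffix
   0 |  15 | ahdee
   1 |   5 | bgdfffeehhahdee
   2 |   4 | dbgdfffeehhahdee
   3 |   3 | ddbgdfffeehhahdee
   4 |   1 | deddbgdfffeehhahdee
   5 |  17 | dee
   6 |   7 | dfffeehhahdee
   7 |  19 | e
   8 |   2 | eddbgdfffeehhahdee
   9 |  18 | ee
  10 |  11 | eehhahdee
  11 |  12 | ehhahdee
  12 |  10 | feehhahdee
  13 |   9 | ffeehhahdee
  14 |   8 | fffeehhahdee
  15 |   6 | gdfffeehhahdee
  16 |  14 | hahdee
  17 |   0 | hdeddbgdfffeehhahdee
  18 |  16 | hdee
  19 |  13 | hhahdee

SA = [15, 5, 4, 3, 1, 17, 7, 19, 2, 18, 11, 12, 10, 9, 8, 6, 14, 0, 16, 13]
rank  pair      lcp
   1  s[15:],s[5:]  0  ''
   2  s[5:],s[4:]  0  ''
   3  s[4:],s[3:]  1  'd'
   4  s[3:],s[1:]  1  'd'
   5  s[1:],s[17:]  2  'de'
   6  s[17:],s[7:]  1  'd'
   7  s[7:],s[19:]  0  ''
   8  s[19:],s[2:]  1  'e'
   9  s[2:],s[18:]  1  'e'
  10  s[18:],s[11:]  2  'ee'
  11  s[11:],s[12:]  1  'e'
  12  s[12:],s[10:]  0  ''
  13  s[10:],s[9:]  1  'f'
  14  s[9:],s[8:]  2  'ff'
  15  s[8:],s[6:]  0  ''
  16  s[6:],s[14:]  0  ''
  17  s[14:],s[0:]  1  'h'
  18  s[0:],s[16:]  3  'hde'
  19  s[16:],s[13:]  1  'h'

[0, 0, 0, 1, 1, 2, 1, 0, 1, 1, 2, 1, 0, 1, 2, 0, 0, 1, 3, 1]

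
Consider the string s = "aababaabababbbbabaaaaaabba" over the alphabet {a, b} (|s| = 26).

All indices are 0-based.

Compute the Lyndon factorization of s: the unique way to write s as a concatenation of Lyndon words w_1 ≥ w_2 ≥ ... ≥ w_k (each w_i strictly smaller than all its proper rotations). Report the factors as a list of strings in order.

["aababaabababbbbab", "aaaaaabb", "a"]

emit factor 1: 'aababaabababbbbab' (i=0, period=17)
emit factor 2: 'aaaaaabb' (i=17, period=8)
emit factor 3: 'a' (i=25, period=1)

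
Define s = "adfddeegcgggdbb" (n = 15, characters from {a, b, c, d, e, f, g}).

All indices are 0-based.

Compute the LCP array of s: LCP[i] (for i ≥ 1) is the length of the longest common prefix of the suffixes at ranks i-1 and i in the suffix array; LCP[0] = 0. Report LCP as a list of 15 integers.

sorted suffixes:
  #0 SA[0]=0  'adfddeegcgggdbb'
  #1 SA[1]=14  'b'
  #2 SA[2]=13  'bb'
  #3 SA[3]=8  'cgggdbb'
  #4 SA[4]=12  'dbb'
  #5 SA[5]=3  'ddeegcgggdbb'
  #6 SA[6]=4  'deegcgggdbb'
  #7 SA[7]=1  'dfddeegcgggdbb'
  #8 SA[8]=5  'eegcgggdbb'
  #9 SA[9]=6  'egcgggdbb'
  #10 SA[10]=2  'fddeegcgggdbb'
  #11 SA[11]=7  'gcgggdbb'
  #12 SA[12]=11  'gdbb'
  #13 SA[13]=10  'ggdbb'
  #14 SA[14]=9  'gggdbb'

SA = [0, 14, 13, 8, 12, 3, 4, 1, 5, 6, 2, 7, 11, 10, 9]
[i] adj suffixes → lcp
  [1] 0/14 → 0 ('')
  [2] 14/13 → 1 ('b')
  [3] 13/8 → 0 ('')
  [4] 8/12 → 0 ('')
  [5] 12/3 → 1 ('d')
  [6] 3/4 → 1 ('d')
  [7] 4/1 → 1 ('d')
  [8] 1/5 → 0 ('')
  [9] 5/6 → 1 ('e')
  [10] 6/2 → 0 ('')
  [11] 2/7 → 0 ('')
  [12] 7/11 → 1 ('g')
  [13] 11/10 → 1 ('g')
  [14] 10/9 → 2 ('gg')

[0, 0, 1, 0, 0, 1, 1, 1, 0, 1, 0, 0, 1, 1, 2]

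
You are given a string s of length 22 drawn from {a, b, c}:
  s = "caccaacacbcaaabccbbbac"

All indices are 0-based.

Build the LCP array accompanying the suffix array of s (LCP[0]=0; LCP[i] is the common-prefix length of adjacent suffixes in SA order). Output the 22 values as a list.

[0, 2, 2, 1, 1, 2, 2, 2, 0, 1, 2, 1, 2, 0, 1, 3, 2, 3, 1, 2, 1, 2]

rank | idx | suffix
   0 |  11 | aaabccbbbac
   1 |  12 | aabccbbbac
   2 |   4 | aacacbcaaabccbbbac
   3 |  13 | abccbbbac
   4 |  20 | ac
   5 |   5 | acacbcaaabccbbbac
   6 |   7 | acbcaaabccbbbac
   7 |   1 | accaacacbcaaabccbbbac
   8 |  19 | bac
   9 |  18 | bbac
  10 |  17 | bbbac
  11 |   9 | bcaaabccbbbac
  12 |  14 | bccbbbac
  13 |  21 | c
  14 |  10 | caaabccbbbac
  15 |   3 | caacacbcaaabccbbbac
  16 |   6 | cacbcaaabccbbbac
  17 |   0 | caccaacacbcaaabccbbbac
  18 |  16 | cbbbac
  19 |   8 | cbcaaabccbbbac
  20 |   2 | ccaacacbcaaabccbbbac
  21 |  15 | ccbbbac

SA = [11, 12, 4, 13, 20, 5, 7, 1, 19, 18, 17, 9, 14, 21, 10, 3, 6, 0, 16, 8, 2, 15]
rank  pair      lcp
   1  s[11:],s[12:]  2  'aa'
   2  s[12:],s[4:]  2  'aa'
   3  s[4:],s[13:]  1  'a'
   4  s[13:],s[20:]  1  'a'
   5  s[20:],s[5:]  2  'ac'
   6  s[5:],s[7:]  2  'ac'
   7  s[7:],s[1:]  2  'ac'
   8  s[1:],s[19:]  0  ''
   9  s[19:],s[18:]  1  'b'
  10  s[18:],s[17:]  2  'bb'
  11  s[17:],s[9:]  1  'b'
  12  s[9:],s[14:]  2  'bc'
  13  s[14:],s[21:]  0  ''
  14  s[21:],s[10:]  1  'c'
  15  s[10:],s[3:]  3  'caa'
  16  s[3:],s[6:]  2  'ca'
  17  s[6:],s[0:]  3  'cac'
  18  s[0:],s[16:]  1  'c'
  19  s[16:],s[8:]  2  'cb'
  20  s[8:],s[2:]  1  'c'
  21  s[2:],s[15:]  2  'cc'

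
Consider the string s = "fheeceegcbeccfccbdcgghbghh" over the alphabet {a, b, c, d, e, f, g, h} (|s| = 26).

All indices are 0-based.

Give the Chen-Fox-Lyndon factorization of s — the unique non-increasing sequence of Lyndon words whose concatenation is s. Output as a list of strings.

emit factor 1: 'fh' (i=0, period=2)
emit factor 2: 'e' (i=2, period=1)
emit factor 3: 'e' (i=3, period=1)
emit factor 4: 'ceeg' (i=4, period=4)
emit factor 5: 'c' (i=8, period=1)
emit factor 6: 'beccfcc' (i=9, period=7)
emit factor 7: 'bdcgghbghh' (i=16, period=10)

["fh", "e", "e", "ceeg", "c", "beccfcc", "bdcgghbghh"]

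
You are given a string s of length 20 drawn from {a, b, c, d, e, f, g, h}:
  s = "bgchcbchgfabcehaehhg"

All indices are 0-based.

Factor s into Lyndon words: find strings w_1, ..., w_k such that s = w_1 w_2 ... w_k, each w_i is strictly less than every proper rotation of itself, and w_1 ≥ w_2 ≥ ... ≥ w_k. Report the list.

emit factor 1: 'bgchc' (i=0, period=5)
emit factor 2: 'bchgf' (i=5, period=5)
emit factor 3: 'abcehaehhg' (i=10, period=10)

["bgchc", "bchgf", "abcehaehhg"]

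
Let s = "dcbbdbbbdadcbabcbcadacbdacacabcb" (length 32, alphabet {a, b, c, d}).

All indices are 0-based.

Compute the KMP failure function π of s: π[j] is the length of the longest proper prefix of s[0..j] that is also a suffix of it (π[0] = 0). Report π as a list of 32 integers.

π[0] = 0
j=1 s[j]='c': π[1]=0 (border '')
j=2 s[j]='b': π[2]=0 (border '')
j=3 s[j]='b': π[3]=0 (border '')
j=4 s[j]='d': π[4]=1 (border 'd')
j=5 s[j]='b': k: 1→0; π[5]=0 (border '')
j=6 s[j]='b': π[6]=0 (border '')
j=7 s[j]='b': π[7]=0 (border '')
j=8 s[j]='d': π[8]=1 (border 'd')
j=9 s[j]='a': k: 1→0; π[9]=0 (border '')
j=10 s[j]='d': π[10]=1 (border 'd')
j=11 s[j]='c': π[11]=2 (border 'dc')
j=12 s[j]='b': π[12]=3 (border 'dcb')
j=13 s[j]='a': k: 3→0; π[13]=0 (border '')
j=14 s[j]='b': π[14]=0 (border '')
j=15 s[j]='c': π[15]=0 (border '')
j=16 s[j]='b': π[16]=0 (border '')
j=17 s[j]='c': π[17]=0 (border '')
j=18 s[j]='a': π[18]=0 (border '')
j=19 s[j]='d': π[19]=1 (border 'd')
j=20 s[j]='a': k: 1→0; π[20]=0 (border '')
j=21 s[j]='c': π[21]=0 (border '')
j=22 s[j]='b': π[22]=0 (border '')
j=23 s[j]='d': π[23]=1 (border 'd')
j=24 s[j]='a': k: 1→0; π[24]=0 (border '')
j=25 s[j]='c': π[25]=0 (border '')
j=26 s[j]='a': π[26]=0 (border '')
j=27 s[j]='c': π[27]=0 (border '')
j=28 s[j]='a': π[28]=0 (border '')
j=29 s[j]='b': π[29]=0 (border '')
j=30 s[j]='c': π[30]=0 (border '')
j=31 s[j]='b': π[31]=0 (border '')

[0, 0, 0, 0, 1, 0, 0, 0, 1, 0, 1, 2, 3, 0, 0, 0, 0, 0, 0, 1, 0, 0, 0, 1, 0, 0, 0, 0, 0, 0, 0, 0]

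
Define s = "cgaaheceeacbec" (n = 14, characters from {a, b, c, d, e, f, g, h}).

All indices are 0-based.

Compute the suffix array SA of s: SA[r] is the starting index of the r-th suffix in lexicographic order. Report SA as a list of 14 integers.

sorted suffixes:
  #0 SA[0]=2  'aaheceeacbec'
  #1 SA[1]=9  'acbec'
  #2 SA[2]=3  'aheceeacbec'
  #3 SA[3]=11  'bec'
  #4 SA[4]=13  'c'
  #5 SA[5]=10  'cbec'
  #6 SA[6]=6  'ceeacbec'
  #7 SA[7]=0  'cgaaheceeacbec'
  #8 SA[8]=8  'eacbec'
  #9 SA[9]=12  'ec'
  #10 SA[10]=5  'eceeacbec'
  #11 SA[11]=7  'eeacbec'
  #12 SA[12]=1  'gaaheceeacbec'
  #13 SA[13]=4  'heceeacbec'

[2, 9, 3, 11, 13, 10, 6, 0, 8, 12, 5, 7, 1, 4]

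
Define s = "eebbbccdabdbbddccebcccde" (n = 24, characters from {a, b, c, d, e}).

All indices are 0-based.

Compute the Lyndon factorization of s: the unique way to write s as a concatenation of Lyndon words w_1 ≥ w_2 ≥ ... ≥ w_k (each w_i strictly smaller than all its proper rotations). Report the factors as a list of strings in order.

["e", "e", "bbbccd", "abdbbddccebcccde"]

emit factor 1: 'e' (i=0, period=1)
emit factor 2: 'e' (i=1, period=1)
emit factor 3: 'bbbccd' (i=2, period=6)
emit factor 4: 'abdbbddccebcccde' (i=8, period=16)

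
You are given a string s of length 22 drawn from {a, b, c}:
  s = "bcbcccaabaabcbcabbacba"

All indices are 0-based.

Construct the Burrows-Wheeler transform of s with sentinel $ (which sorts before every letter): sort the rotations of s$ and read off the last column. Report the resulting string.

abcbacabcabaca$ccbabbcb

rank  rotation                 last
    0  $bcbcccaabaabcbcabbacba  a
    1  a$bcbcccaabaabcbcabbacb  b
    2  aabaabcbcabbacba$bcbccc  c
    3  aabcbcabbacba$bcbcccaab  b
    4  abaabcbcabbacba$bcbccca  a
    5  abbacba$bcbcccaabaabcbc  c
    6  abcbcabbacba$bcbcccaaba  a
    7  acba$bcbcccaabaabcbcabb  b
    8  ba$bcbcccaabaabcbcabbac  c
    9  baabcbcabbacba$bcbcccaa  a
   10  bacba$bcbcccaabaabcbcab  b
   11  bbacba$bcbcccaabaabcbca  a
   12  bcabbacba$bcbcccaabaabc  c
   13  bcbcabbacba$bcbcccaabaa  a
   14  bcbcccaabaabcbcabbacba$  $
   15  bcccaabaabcbcabbacba$bc  c
   16  caabaabcbcabbacba$bcbcc  c
   17  cabbacba$bcbcccaabaabcb  b
   18  cba$bcbcccaabaabcbcabba  a
   19  cbcabbacba$bcbcccaabaab  b
   20  cbcccaabaabcbcabbacba$b  b
   21  ccaabaabcbcabbacba$bcbc  c
   22  cccaabaabcbcabbacba$bcb  b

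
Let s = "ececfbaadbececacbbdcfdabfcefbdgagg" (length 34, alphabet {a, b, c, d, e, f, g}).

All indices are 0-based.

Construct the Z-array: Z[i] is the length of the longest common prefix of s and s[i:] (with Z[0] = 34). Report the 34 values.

Z[0]=34
i=1: fresh scan; Z[1]=0
i=2: fresh scan; Z[2]=2 extend→box=[2,4)
i=3: min(r-i=1, Z[1]=0)=0; Z[3]=0
i=4: fresh scan; Z[4]=0
i=5: fresh scan; Z[5]=0
i=6: fresh scan; Z[6]=0
i=7: fresh scan; Z[7]=0
i=8: fresh scan; Z[8]=0
i=9: fresh scan; Z[9]=0
i=10: fresh scan; Z[10]=4 extend→box=[10,14)
i=11: min(r-i=3, Z[1]=0)=0; Z[11]=0
i=12: min(r-i=2, Z[2]=2)=2; Z[12]=2
i=13: min(r-i=1, Z[3]=0)=0; Z[13]=0
i=14: fresh scan; Z[14]=0
i=15: fresh scan; Z[15]=0
i=16: fresh scan; Z[16]=0
i=17: fresh scan; Z[17]=0
i=18: fresh scan; Z[18]=0
i=19: fresh scan; Z[19]=0
i=20: fresh scan; Z[20]=0
i=21: fresh scan; Z[21]=0
i=22: fresh scan; Z[22]=0
i=23: fresh scan; Z[23]=0
i=24: fresh scan; Z[24]=0
i=25: fresh scan; Z[25]=0
i=26: fresh scan; Z[26]=1 extend→box=[26,27)
i=27: fresh scan; Z[27]=0
i=28: fresh scan; Z[28]=0
i=29: fresh scan; Z[29]=0
i=30: fresh scan; Z[30]=0
i=31: fresh scan; Z[31]=0
i=32: fresh scan; Z[32]=0
i=33: fresh scan; Z[33]=0

[34, 0, 2, 0, 0, 0, 0, 0, 0, 0, 4, 0, 2, 0, 0, 0, 0, 0, 0, 0, 0, 0, 0, 0, 0, 0, 1, 0, 0, 0, 0, 0, 0, 0]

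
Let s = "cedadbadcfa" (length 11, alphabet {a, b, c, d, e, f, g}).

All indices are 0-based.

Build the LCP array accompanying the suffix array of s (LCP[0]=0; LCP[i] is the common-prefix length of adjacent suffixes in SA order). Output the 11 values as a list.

[0, 1, 2, 0, 0, 1, 0, 1, 1, 0, 0]

rank→(start, suffix):
  0 → (10, 'a')
  1 → (3, 'adbadcfa')
  2 → (6, 'adcfa')
  3 → (5, 'badcfa')
  4 → (0, 'cedadbadcfa')
  5 → (8, 'cfa')
  6 → (2, 'dadbadcfa')
  7 → (4, 'dbadcfa')
  8 → (7, 'dcfa')
  9 → (1, 'edadbadcfa')
  10 → (9, 'fa')

SA = [10, 3, 6, 5, 0, 8, 2, 4, 7, 1, 9]
i: (SA[i-1],SA[i]) lcp shared
  1: (10,3) 1 'a'
  2: (3,6) 2 'ad'
  3: (6,5) 0 ''
  4: (5,0) 0 ''
  5: (0,8) 1 'c'
  6: (8,2) 0 ''
  7: (2,4) 1 'd'
  8: (4,7) 1 'd'
  9: (7,1) 0 ''
  10: (1,9) 0 ''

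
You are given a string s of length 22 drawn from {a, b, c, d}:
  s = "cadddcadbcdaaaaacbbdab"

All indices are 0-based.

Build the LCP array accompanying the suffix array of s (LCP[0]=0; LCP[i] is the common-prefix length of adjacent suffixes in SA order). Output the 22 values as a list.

rank→(start, suffix):
  0 → (11, 'aaaaacbbdab')
  1 → (12, 'aaaacbbdab')
  2 → (13, 'aaacbbdab')
  3 → (14, 'aacbbdab')
  4 → (20, 'ab')
  5 → (15, 'acbbdab')
  6 → (6, 'adbcdaaaaacbbdab')
  7 → (1, 'adddcadbcdaaaaacbbdab')
  8 → (21, 'b')
  9 → (17, 'bbdab')
  10 → (8, 'bcdaaaaacbbdab')
  11 → (18, 'bdab')
  12 → (5, 'cadbcdaaaaacbbdab')
  13 → (0, 'cadddcadbcdaaaaacbbdab')
  14 → (16, 'cbbdab')
  15 → (9, 'cdaaaaacbbdab')
  16 → (10, 'daaaaacbbdab')
  17 → (19, 'dab')
  18 → (7, 'dbcdaaaaacbbdab')
  19 → (4, 'dcadbcdaaaaacbbdab')
  20 → (3, 'ddcadbcdaaaaacbbdab')
  21 → (2, 'dddcadbcdaaaaacbbdab')

SA = [11, 12, 13, 14, 20, 15, 6, 1, 21, 17, 8, 18, 5, 0, 16, 9, 10, 19, 7, 4, 3, 2]
i: (SA[i-1],SA[i]) lcp shared
  1: (11,12) 4 'aaaa'
  2: (12,13) 3 'aaa'
  3: (13,14) 2 'aa'
  4: (14,20) 1 'a'
  5: (20,15) 1 'a'
  6: (15,6) 1 'a'
  7: (6,1) 2 'ad'
  8: (1,21) 0 ''
  9: (21,17) 1 'b'
  10: (17,8) 1 'b'
  11: (8,18) 1 'b'
  12: (18,5) 0 ''
  13: (5,0) 3 'cad'
  14: (0,16) 1 'c'
  15: (16,9) 1 'c'
  16: (9,10) 0 ''
  17: (10,19) 2 'da'
  18: (19,7) 1 'd'
  19: (7,4) 1 'd'
  20: (4,3) 1 'd'
  21: (3,2) 2 'dd'

[0, 4, 3, 2, 1, 1, 1, 2, 0, 1, 1, 1, 0, 3, 1, 1, 0, 2, 1, 1, 1, 2]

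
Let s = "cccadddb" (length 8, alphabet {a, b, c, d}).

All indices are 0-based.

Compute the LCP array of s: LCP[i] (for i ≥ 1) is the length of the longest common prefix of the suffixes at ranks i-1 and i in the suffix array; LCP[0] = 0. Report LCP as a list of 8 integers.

rank | idx | suffix
   0 |   3 | adddb
   1 |   7 | b
   2 |   2 | cadddb
   3 |   1 | ccadddb
   4 |   0 | cccadddb
   5 |   6 | db
   6 |   5 | ddb
   7 |   4 | dddb

SA = [3, 7, 2, 1, 0, 6, 5, 4]
rank  pair      lcp
   1  s[3:],s[7:]  0  ''
   2  s[7:],s[2:]  0  ''
   3  s[2:],s[1:]  1  'c'
   4  s[1:],s[0:]  2  'cc'
   5  s[0:],s[6:]  0  ''
   6  s[6:],s[5:]  1  'd'
   7  s[5:],s[4:]  2  'dd'

[0, 0, 0, 1, 2, 0, 1, 2]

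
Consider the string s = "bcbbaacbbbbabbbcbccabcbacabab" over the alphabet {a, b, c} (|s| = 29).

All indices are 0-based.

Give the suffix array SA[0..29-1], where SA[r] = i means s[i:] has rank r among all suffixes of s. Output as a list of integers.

[4, 27, 25, 11, 19, 23, 5, 28, 3, 26, 10, 22, 2, 9, 8, 7, 12, 13, 20, 0, 14, 16, 24, 18, 21, 1, 6, 15, 17]

rank→(start, suffix):
  0 → (4, 'aacbbbbabbbcbccabcbacabab')
  1 → (27, 'ab')
  2 → (25, 'abab')
  3 → (11, 'abbbcbccabcbacabab')
  4 → (19, 'abcbacabab')
  5 → (23, 'acabab')
  6 → (5, 'acbbbbabbbcbccabcbacabab')
  7 → (28, 'b')
  8 → (3, 'baacbbbbabbbcbccabcbacabab')
  9 → (26, 'bab')
  10 → (10, 'babbbcbccabcbacabab')
  11 → (22, 'bacabab')
  12 → (2, 'bbaacbbbbabbbcbccabcbacabab')
  13 → (9, 'bbabbbcbccabcbacabab')
  14 → (8, 'bbbabbbcbccabcbacabab')
  15 → (7, 'bbbbabbbcbccabcbacabab')
  16 → (12, 'bbbcbccabcbacabab')
  17 → (13, 'bbcbccabcbacabab')
  18 → (20, 'bcbacabab')
  19 → (0, 'bcbbaacbbbbabbbcbccabcbacabab')
  20 → (14, 'bcbccabcbacabab')
  21 → (16, 'bccabcbacabab')
  22 → (24, 'cabab')
  23 → (18, 'cabcbacabab')
  24 → (21, 'cbacabab')
  25 → (1, 'cbbaacbbbbabbbcbccabcbacabab')
  26 → (6, 'cbbbbabbbcbccabcbacabab')
  27 → (15, 'cbccabcbacabab')
  28 → (17, 'ccabcbacabab')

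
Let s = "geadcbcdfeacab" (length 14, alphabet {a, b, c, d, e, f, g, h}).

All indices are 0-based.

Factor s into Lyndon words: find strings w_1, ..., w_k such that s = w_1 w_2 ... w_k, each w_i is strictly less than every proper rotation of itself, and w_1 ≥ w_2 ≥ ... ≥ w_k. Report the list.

emit factor 1: 'g' (i=0, period=1)
emit factor 2: 'e' (i=1, period=1)
emit factor 3: 'adcbcdfe' (i=2, period=8)
emit factor 4: 'ac' (i=10, period=2)
emit factor 5: 'ab' (i=12, period=2)

["g", "e", "adcbcdfe", "ac", "ab"]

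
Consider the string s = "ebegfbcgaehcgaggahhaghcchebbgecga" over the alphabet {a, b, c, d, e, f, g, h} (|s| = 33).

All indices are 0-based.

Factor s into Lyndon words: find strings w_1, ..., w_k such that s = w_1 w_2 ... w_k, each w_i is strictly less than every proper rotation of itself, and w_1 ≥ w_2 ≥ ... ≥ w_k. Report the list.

["e", "begf", "bcg", "aehcgaggahhaghcchebbgecg", "a"]

emit factor 1: 'e' (i=0, period=1)
emit factor 2: 'begf' (i=1, period=4)
emit factor 3: 'bcg' (i=5, period=3)
emit factor 4: 'aehcgaggahhaghcchebbgecg' (i=8, period=24)
emit factor 5: 'a' (i=32, period=1)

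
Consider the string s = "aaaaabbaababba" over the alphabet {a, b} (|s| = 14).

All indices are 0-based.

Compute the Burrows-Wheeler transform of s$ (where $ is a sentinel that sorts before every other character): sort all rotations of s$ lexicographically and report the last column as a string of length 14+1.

ab$aabaababbaaa

rank  rotation         last
    0  $aaaaabbaababba  a
    1  a$aaaaabbaababb  b
    2  aaaaabbaababba$  $
    3  aaaabbaababba$a  a
    4  aaabbaababba$aa  a
    5  aababba$aaaaabb  b
    6  aabbaababba$aaa  a
    7  ababba$aaaaabba  a
    8  abba$aaaaabbaab  b
    9  abbaababba$aaaa  a
   10  ba$aaaaabbaabab  b
   11  baababba$aaaaab  b
   12  babba$aaaaabbaa  a
   13  bba$aaaaabbaaba  a
   14  bbaababba$aaaaa  a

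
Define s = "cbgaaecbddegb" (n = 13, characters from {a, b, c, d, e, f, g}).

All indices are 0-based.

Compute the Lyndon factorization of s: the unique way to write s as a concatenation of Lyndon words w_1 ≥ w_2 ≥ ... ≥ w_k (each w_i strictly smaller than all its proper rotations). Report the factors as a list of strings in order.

emit factor 1: 'c' (i=0, period=1)
emit factor 2: 'bg' (i=1, period=2)
emit factor 3: 'aaecbddegb' (i=3, period=10)

["c", "bg", "aaecbddegb"]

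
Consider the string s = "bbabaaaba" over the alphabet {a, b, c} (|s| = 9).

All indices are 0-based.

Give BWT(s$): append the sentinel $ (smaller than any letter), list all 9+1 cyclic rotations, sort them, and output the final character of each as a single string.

rank  rotation    last
    0  $bbabaaaba  a
    1  a$bbabaaab  b
    2  aaaba$bbab  b
    3  aaba$bbaba  a
    4  aba$bbabaa  a
    5  abaaaba$bb  b
    6  ba$bbabaaa  a
    7  baaaba$bba  a
    8  babaaaba$b  b
    9  bbabaaaba$  $

abbaabaab$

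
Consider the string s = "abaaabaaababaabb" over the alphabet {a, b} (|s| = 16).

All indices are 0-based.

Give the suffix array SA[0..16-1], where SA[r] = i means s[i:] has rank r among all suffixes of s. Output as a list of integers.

sorted suffixes:
  #0 SA[0]=2  'aaabaaababaabb'
  #1 SA[1]=6  'aaababaabb'
  #2 SA[2]=3  'aabaaababaabb'
  #3 SA[3]=7  'aababaabb'
  #4 SA[4]=12  'aabb'
  #5 SA[5]=0  'abaaabaaababaabb'
  #6 SA[6]=4  'abaaababaabb'
  #7 SA[7]=10  'abaabb'
  #8 SA[8]=8  'ababaabb'
  #9 SA[9]=13  'abb'
  #10 SA[10]=15  'b'
  #11 SA[11]=1  'baaabaaababaabb'
  #12 SA[12]=5  'baaababaabb'
  #13 SA[13]=11  'baabb'
  #14 SA[14]=9  'babaabb'
  #15 SA[15]=14  'bb'

[2, 6, 3, 7, 12, 0, 4, 10, 8, 13, 15, 1, 5, 11, 9, 14]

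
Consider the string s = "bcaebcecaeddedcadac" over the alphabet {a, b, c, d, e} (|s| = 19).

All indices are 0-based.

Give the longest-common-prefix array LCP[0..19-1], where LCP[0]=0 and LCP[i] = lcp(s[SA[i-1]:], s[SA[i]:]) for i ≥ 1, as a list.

[0, 1, 1, 2, 0, 2, 0, 1, 2, 3, 1, 0, 1, 1, 1, 0, 1, 1, 2]

rank | idx | suffix
   0 |  17 | ac
   1 |  15 | adac
   2 |   2 | aebcecaeddedcadac
   3 |   8 | aeddedcadac
   4 |   0 | bcaebcecaeddedcadac
   5 |   4 | bcecaeddedcadac
   6 |  18 | c
   7 |  14 | cadac
   8 |   1 | caebcecaeddedcadac
   9 |   7 | caeddedcadac
  10 |   5 | cecaeddedcadac
  11 |  16 | dac
  12 |  13 | dcadac
  13 |  10 | ddedcadac
  14 |  11 | dedcadac
  15 |   3 | ebcecaeddedcadac
  16 |   6 | ecaeddedcadac
  17 |  12 | edcadac
  18 |   9 | eddedcadac

SA = [17, 15, 2, 8, 0, 4, 18, 14, 1, 7, 5, 16, 13, 10, 11, 3, 6, 12, 9]
i: (SA[i-1],SA[i]) lcp shared
  1: (17,15) 1 'a'
  2: (15,2) 1 'a'
  3: (2,8) 2 'ae'
  4: (8,0) 0 ''
  5: (0,4) 2 'bc'
  6: (4,18) 0 ''
  7: (18,14) 1 'c'
  8: (14,1) 2 'ca'
  9: (1,7) 3 'cae'
  10: (7,5) 1 'c'
  11: (5,16) 0 ''
  12: (16,13) 1 'd'
  13: (13,10) 1 'd'
  14: (10,11) 1 'd'
  15: (11,3) 0 ''
  16: (3,6) 1 'e'
  17: (6,12) 1 'e'
  18: (12,9) 2 'ed'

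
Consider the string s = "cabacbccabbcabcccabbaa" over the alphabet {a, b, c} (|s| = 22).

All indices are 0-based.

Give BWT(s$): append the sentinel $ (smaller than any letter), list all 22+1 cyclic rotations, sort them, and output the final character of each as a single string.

rank  rotation                 last
    0  $cabacbccabbcabcccabbaa  a
    1  a$cabacbccabbcabcccabba  a
    2  aa$cabacbccabbcabcccabb  b
    3  abacbccabbcabcccabbaa$c  c
    4  abbaa$cabacbccabbcabccc  c
    5  abbcabcccabbaa$cabacbcc  c
    6  abcccabbaa$cabacbccabbc  c
    7  acbccabbcabcccabbaa$cab  b
    8  baa$cabacbccabbcabcccab  b
    9  bacbccabbcabcccabbaa$ca  a
   10  bbaa$cabacbccabbcabccca  a
   11  bbcabcccabbaa$cabacbcca  a
   12  bcabcccabbaa$cabacbccab  b
   13  bccabbcabcccabbaa$cabac  c
   14  bcccabbaa$cabacbccabbca  a
   15  cabacbccabbcabcccabbaa$  $
   16  cabbaa$cabacbccabbcabcc  c
   17  cabbcabcccabbaa$cabacbc  c
   18  cabcccabbaa$cabacbccabb  b
   19  cbccabbcabcccabbaa$caba  a
   20  ccabbaa$cabacbccabbcabc  c
   21  ccabbcabcccabbaa$cabacb  b
   22  cccabbaa$cabacbccabbcab  b

aabccccbbaaabca$ccbacbb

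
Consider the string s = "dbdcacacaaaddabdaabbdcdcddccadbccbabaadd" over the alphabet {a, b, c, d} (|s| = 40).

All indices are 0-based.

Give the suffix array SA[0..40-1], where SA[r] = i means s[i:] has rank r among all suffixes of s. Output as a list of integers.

rank | idx | suffix
   0 |   8 | aaaddabdaabbdcdcddccadbccbabaadd
   1 |  16 | aabbdcdcddccadbccbabaadd
   2 |  36 | aadd
   3 |   9 | aaddabdaabbdcdcddccadbccbabaadd
   4 |  34 | abaadd
   5 |  17 | abbdcdcddccadbccbabaadd
   6 |  13 | abdaabbdcdcddccadbccbabaadd
   7 |   6 | acaaaddabdaabbdcdcddccadbccbabaadd
   8 |   4 | acacaaaddabdaabbdcdcddccadbccbabaadd
   9 |  28 | adbccbabaadd
  10 |  37 | add
  11 |  10 | addabdaabbdcdcddccadbccbabaadd
  12 |  35 | baadd
  13 |  33 | babaadd
  14 |  18 | bbdcdcddccadbccbabaadd
  15 |  30 | bccbabaadd
  16 |  14 | bdaabbdcdcddccadbccbabaadd
  17 |   1 | bdcacacaaaddabdaabbdcdcddccadbccbabaadd
  18 |  19 | bdcdcddccadbccbabaadd
  19 |   7 | caaaddabdaabbdcdcddccadbccbabaadd
  20 |   5 | cacaaaddabdaabbdcdcddccadbccbabaadd
  21 |   3 | cacacaaaddabdaabbdcdcddccadbccbabaadd
  22 |  27 | cadbccbabaadd
  23 |  32 | cbabaadd
  24 |  26 | ccadbccbabaadd
  25 |  31 | ccbabaadd
  26 |  21 | cdcddccadbccbabaadd
  27 |  23 | cddccadbccbabaadd
  28 |  39 | d
  29 |  15 | daabbdcdcddccadbccbabaadd
  30 |  12 | dabdaabbdcdcddccadbccbabaadd
  31 |  29 | dbccbabaadd
  32 |   0 | dbdcacacaaaddabdaabbdcdcddccadbccbabaadd
  33 |   2 | dcacacaaaddabdaabbdcdcddccadbccbabaadd
  34 |  25 | dccadbccbabaadd
  35 |  20 | dcdcddccadbccbabaadd
  36 |  22 | dcddccadbccbabaadd
  37 |  38 | dd
  38 |  11 | ddabdaabbdcdcddccadbccbabaadd
  39 |  24 | ddccadbccbabaadd

[8, 16, 36, 9, 34, 17, 13, 6, 4, 28, 37, 10, 35, 33, 18, 30, 14, 1, 19, 7, 5, 3, 27, 32, 26, 31, 21, 23, 39, 15, 12, 29, 0, 2, 25, 20, 22, 38, 11, 24]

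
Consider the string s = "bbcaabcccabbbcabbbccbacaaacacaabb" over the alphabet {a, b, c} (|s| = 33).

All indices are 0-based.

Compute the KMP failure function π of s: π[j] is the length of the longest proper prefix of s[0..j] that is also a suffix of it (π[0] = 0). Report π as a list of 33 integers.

[0, 1, 0, 0, 0, 1, 0, 0, 0, 0, 1, 2, 2, 3, 4, 1, 2, 2, 3, 0, 1, 0, 0, 0, 0, 0, 0, 0, 0, 0, 0, 1, 2]

π[0] = 0
j=1 s[j]='b': π[1]=1 (border 'b')
j=2 s[j]='c': k: 1→0; π[2]=0 (border '')
j=3 s[j]='a': π[3]=0 (border '')
j=4 s[j]='a': π[4]=0 (border '')
j=5 s[j]='b': π[5]=1 (border 'b')
j=6 s[j]='c': k: 1→0; π[6]=0 (border '')
j=7 s[j]='c': π[7]=0 (border '')
j=8 s[j]='c': π[8]=0 (border '')
j=9 s[j]='a': π[9]=0 (border '')
j=10 s[j]='b': π[10]=1 (border 'b')
j=11 s[j]='b': π[11]=2 (border 'bb')
j=12 s[j]='b': k: 2→1; π[12]=2 (border 'bb')
j=13 s[j]='c': π[13]=3 (border 'bbc')
j=14 s[j]='a': π[14]=4 (border 'bbca')
j=15 s[j]='b': k: 4→0; π[15]=1 (border 'b')
j=16 s[j]='b': π[16]=2 (border 'bb')
j=17 s[j]='b': k: 2→1; π[17]=2 (border 'bb')
j=18 s[j]='c': π[18]=3 (border 'bbc')
j=19 s[j]='c': k: 3→0; π[19]=0 (border '')
j=20 s[j]='b': π[20]=1 (border 'b')
j=21 s[j]='a': k: 1→0; π[21]=0 (border '')
j=22 s[j]='c': π[22]=0 (border '')
j=23 s[j]='a': π[23]=0 (border '')
j=24 s[j]='a': π[24]=0 (border '')
j=25 s[j]='a': π[25]=0 (border '')
j=26 s[j]='c': π[26]=0 (border '')
j=27 s[j]='a': π[27]=0 (border '')
j=28 s[j]='c': π[28]=0 (border '')
j=29 s[j]='a': π[29]=0 (border '')
j=30 s[j]='a': π[30]=0 (border '')
j=31 s[j]='b': π[31]=1 (border 'b')
j=32 s[j]='b': π[32]=2 (border 'bb')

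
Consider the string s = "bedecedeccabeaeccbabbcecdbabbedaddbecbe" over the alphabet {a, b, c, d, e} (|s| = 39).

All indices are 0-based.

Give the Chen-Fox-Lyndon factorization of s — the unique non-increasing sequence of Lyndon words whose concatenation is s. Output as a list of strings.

emit factor 1: 'bedecedecc' (i=0, period=10)
emit factor 2: 'abeaeccb' (i=10, period=8)
emit factor 3: 'abbcecdbabbedaddbecbe' (i=18, period=21)

["bedecedecc", "abeaeccb", "abbcecdbabbedaddbecbe"]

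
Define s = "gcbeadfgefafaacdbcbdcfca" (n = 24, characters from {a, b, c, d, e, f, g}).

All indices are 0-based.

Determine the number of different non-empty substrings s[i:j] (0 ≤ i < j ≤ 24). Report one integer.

sorted suffixes:
  #0 SA[0]=23  'a'
  #1 SA[1]=12  'aacdbcbdcfca'
  #2 SA[2]=13  'acdbcbdcfca'
  #3 SA[3]=4  'adfgefafaacdbcbdcfca'
  #4 SA[4]=10  'afaacdbcbdcfca'
  #5 SA[5]=16  'bcbdcfca'
  #6 SA[6]=18  'bdcfca'
  #7 SA[7]=2  'beadfgefafaacdbcbdcfca'
  #8 SA[8]=22  'ca'
  #9 SA[9]=17  'cbdcfca'
  #10 SA[10]=1  'cbeadfgefafaacdbcbdcfca'
  #11 SA[11]=14  'cdbcbdcfca'
  #12 SA[12]=20  'cfca'
  #13 SA[13]=15  'dbcbdcfca'
  #14 SA[14]=19  'dcfca'
  #15 SA[15]=5  'dfgefafaacdbcbdcfca'
  #16 SA[16]=3  'eadfgefafaacdbcbdcfca'
  #17 SA[17]=8  'efafaacdbcbdcfca'
  #18 SA[18]=11  'faacdbcbdcfca'
  #19 SA[19]=9  'fafaacdbcbdcfca'
  #20 SA[20]=21  'fca'
  #21 SA[21]=6  'fgefafaacdbcbdcfca'
  #22 SA[22]=0  'gcbeadfgefafaacdbcbdcfca'
  #23 SA[23]=7  'gefafaacdbcbdcfca'

SA = [23, 12, 13, 4, 10, 16, 18, 2, 22, 17, 1, 14, 20, 15, 19, 5, 3, 8, 11, 9, 21, 6, 0, 7]
rank  pair      lcp
   1  s[23:],s[12:]  1  'a'
   2  s[12:],s[13:]  1  'a'
   3  s[13:],s[4:]  1  'a'
   4  s[4:],s[10:]  1  'a'
   5  s[10:],s[16:]  0  ''
   6  s[16:],s[18:]  1  'b'
   7  s[18:],s[2:]  1  'b'
   8  s[2:],s[22:]  0  ''
   9  s[22:],s[17:]  1  'c'
  10  s[17:],s[1:]  2  'cb'
  11  s[1:],s[14:]  1  'c'
  12  s[14:],s[20:]  1  'c'
  13  s[20:],s[15:]  0  ''
  14  s[15:],s[19:]  1  'd'
  15  s[19:],s[5:]  1  'd'
  16  s[5:],s[3:]  0  ''
  17  s[3:],s[8:]  1  'e'
  18  s[8:],s[11:]  0  ''
  19  s[11:],s[9:]  2  'fa'
  20  s[9:],s[21:]  1  'f'
  21  s[21:],s[6:]  1  'f'
  22  s[6:],s[0:]  0  ''
  23  s[0:],s[7:]  1  'g'

n(n+1)/2 = 24·25/2 = 300
Σ LCP = 0 + 1 + 1 + 1 + 1 + 0 + 1 + 1 + 0 + 1 + 2 + 1 + 1 + 0 + 1 + 1 + 0 + 1 + 0 + 2 + 1 + 1 + 0 + 1 = 19
distinct = 300 − 19 = 281

281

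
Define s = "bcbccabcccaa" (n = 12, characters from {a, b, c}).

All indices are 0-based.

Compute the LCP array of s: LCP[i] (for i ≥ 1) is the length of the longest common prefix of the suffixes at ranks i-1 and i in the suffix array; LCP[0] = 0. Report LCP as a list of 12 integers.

[0, 1, 1, 0, 2, 3, 0, 2, 1, 1, 3, 2]

rank | idx | suffix
   0 |  11 | a
   1 |  10 | aa
   2 |   5 | abcccaa
   3 |   0 | bcbccabcccaa
   4 |   2 | bccabcccaa
   5 |   6 | bcccaa
   6 |   9 | caa
   7 |   4 | cabcccaa
   8 |   1 | cbccabcccaa
   9 |   8 | ccaa
  10 |   3 | ccabcccaa
  11 |   7 | cccaa

SA = [11, 10, 5, 0, 2, 6, 9, 4, 1, 8, 3, 7]
rank  pair      lcp
   1  s[11:],s[10:]  1  'a'
   2  s[10:],s[5:]  1  'a'
   3  s[5:],s[0:]  0  ''
   4  s[0:],s[2:]  2  'bc'
   5  s[2:],s[6:]  3  'bcc'
   6  s[6:],s[9:]  0  ''
   7  s[9:],s[4:]  2  'ca'
   8  s[4:],s[1:]  1  'c'
   9  s[1:],s[8:]  1  'c'
  10  s[8:],s[3:]  3  'cca'
  11  s[3:],s[7:]  2  'cc'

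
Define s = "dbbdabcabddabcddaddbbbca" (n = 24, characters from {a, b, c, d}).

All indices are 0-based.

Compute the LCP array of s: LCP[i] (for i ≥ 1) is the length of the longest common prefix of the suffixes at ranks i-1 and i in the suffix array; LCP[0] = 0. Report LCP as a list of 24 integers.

[0, 1, 3, 2, 1, 0, 2, 2, 1, 3, 2, 1, 2, 0, 2, 1, 0, 4, 2, 1, 3, 1, 3, 2]

rank→(start, suffix):
  0 → (23, 'a')
  1 → (4, 'abcabddabcddaddbbbca')
  2 → (11, 'abcddaddbbbca')
  3 → (7, 'abddabcddaddbbbca')
  4 → (16, 'addbbbca')
  5 → (19, 'bbbca')
  6 → (20, 'bbca')
  7 → (1, 'bbdabcabddabcddaddbbbca')
  8 → (21, 'bca')
  9 → (5, 'bcabddabcddaddbbbca')
  10 → (12, 'bcddaddbbbca')
  11 → (2, 'bdabcabddabcddaddbbbca')
  12 → (8, 'bddabcddaddbbbca')
  13 → (22, 'ca')
  14 → (6, 'cabddabcddaddbbbca')
  15 → (13, 'cddaddbbbca')
  16 → (3, 'dabcabddabcddaddbbbca')
  17 → (10, 'dabcddaddbbbca')
  18 → (15, 'daddbbbca')
  19 → (18, 'dbbbca')
  20 → (0, 'dbbdabcabddabcddaddbbbca')
  21 → (9, 'ddabcddaddbbbca')
  22 → (14, 'ddaddbbbca')
  23 → (17, 'ddbbbca')

SA = [23, 4, 11, 7, 16, 19, 20, 1, 21, 5, 12, 2, 8, 22, 6, 13, 3, 10, 15, 18, 0, 9, 14, 17]
i: (SA[i-1],SA[i]) lcp shared
  1: (23,4) 1 'a'
  2: (4,11) 3 'abc'
  3: (11,7) 2 'ab'
  4: (7,16) 1 'a'
  5: (16,19) 0 ''
  6: (19,20) 2 'bb'
  7: (20,1) 2 'bb'
  8: (1,21) 1 'b'
  9: (21,5) 3 'bca'
  10: (5,12) 2 'bc'
  11: (12,2) 1 'b'
  12: (2,8) 2 'bd'
  13: (8,22) 0 ''
  14: (22,6) 2 'ca'
  15: (6,13) 1 'c'
  16: (13,3) 0 ''
  17: (3,10) 4 'dabc'
  18: (10,15) 2 'da'
  19: (15,18) 1 'd'
  20: (18,0) 3 'dbb'
  21: (0,9) 1 'd'
  22: (9,14) 3 'dda'
  23: (14,17) 2 'dd'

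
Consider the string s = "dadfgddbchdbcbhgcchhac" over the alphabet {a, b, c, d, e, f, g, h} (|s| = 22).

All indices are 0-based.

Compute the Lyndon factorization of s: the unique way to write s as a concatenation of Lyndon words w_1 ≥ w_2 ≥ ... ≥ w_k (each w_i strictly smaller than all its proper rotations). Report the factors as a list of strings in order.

emit factor 1: 'd' (i=0, period=1)
emit factor 2: 'adfgddbchdbcbhgcchh' (i=1, period=19)
emit factor 3: 'ac' (i=20, period=2)

["d", "adfgddbchdbcbhgcchh", "ac"]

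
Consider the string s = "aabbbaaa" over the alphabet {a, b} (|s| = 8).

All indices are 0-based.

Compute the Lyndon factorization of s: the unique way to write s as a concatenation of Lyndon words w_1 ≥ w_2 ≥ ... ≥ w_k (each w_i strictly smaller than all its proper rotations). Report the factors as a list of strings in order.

emit factor 1: 'aabbb' (i=0, period=5)
emit factor 2: 'a' (i=5, period=1)
emit factor 3: 'a' (i=6, period=1)
emit factor 4: 'a' (i=7, period=1)

["aabbb", "a", "a", "a"]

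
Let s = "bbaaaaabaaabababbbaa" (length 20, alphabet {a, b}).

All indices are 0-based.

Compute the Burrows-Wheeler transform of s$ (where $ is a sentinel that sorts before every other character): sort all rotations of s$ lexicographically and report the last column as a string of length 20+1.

aabbaabaaaabbbbaaab$a

rank  rotation               last
    0  $bbaaaaabaaabababbbaa  a
    1  a$bbaaaaabaaabababbba  a
    2  aa$bbaaaaabaaabababbb  b
    3  aaaaabaaabababbbaa$bb  b
    4  aaaabaaabababbbaa$bba  a
    5  aaabaaabababbbaa$bbaa  a
    6  aaabababbbaa$bbaaaaab  b
    7  aabaaabababbbaa$bbaaa  a
    8  aabababbbaa$bbaaaaaba  a
    9  abaaabababbbaa$bbaaaa  a
   10  abababbbaa$bbaaaaabaa  a
   11  ababbbaa$bbaaaaabaaab  b
   12  abbbaa$bbaaaaabaaabab  b
   13  baa$bbaaaaabaaabababb  b
   14  baaaaabaaabababbbaa$b  b
   15  baaabababbbaa$bbaaaaa  a
   16  bababbbaa$bbaaaaabaaa  a
   17  babbbaa$bbaaaaabaaaba  a
   18  bbaa$bbaaaaabaaababab  b
   19  bbaaaaabaaabababbbaa$  $
   20  bbbaa$bbaaaaabaaababa  a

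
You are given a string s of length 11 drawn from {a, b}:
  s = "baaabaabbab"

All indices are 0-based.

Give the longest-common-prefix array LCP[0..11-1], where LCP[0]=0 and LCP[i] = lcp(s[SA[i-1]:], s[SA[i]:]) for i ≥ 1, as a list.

[0, 2, 3, 1, 2, 2, 0, 1, 3, 2, 1]

rank | idx | suffix
   0 |   1 | aaabaabbab
   1 |   2 | aabaabbab
   2 |   5 | aabbab
   3 |   9 | ab
   4 |   3 | abaabbab
   5 |   6 | abbab
   6 |  10 | b
   7 |   0 | baaabaabbab
   8 |   4 | baabbab
   9 |   8 | bab
  10 |   7 | bbab

SA = [1, 2, 5, 9, 3, 6, 10, 0, 4, 8, 7]
rank  pair      lcp
   1  s[1:],s[2:]  2  'aa'
   2  s[2:],s[5:]  3  'aab'
   3  s[5:],s[9:]  1  'a'
   4  s[9:],s[3:]  2  'ab'
   5  s[3:],s[6:]  2  'ab'
   6  s[6:],s[10:]  0  ''
   7  s[10:],s[0:]  1  'b'
   8  s[0:],s[4:]  3  'baa'
   9  s[4:],s[8:]  2  'ba'
  10  s[8:],s[7:]  1  'b'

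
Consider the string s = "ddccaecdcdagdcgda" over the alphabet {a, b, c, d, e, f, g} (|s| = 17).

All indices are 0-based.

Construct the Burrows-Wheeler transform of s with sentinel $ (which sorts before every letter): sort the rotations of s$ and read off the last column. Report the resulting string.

rank  rotation            last
    0  $ddccaecdcdagdcgda  a
    1  a$ddccaecdcdagdcgd  d
    2  aecdcdagdcgda$ddcc  c
    3  agdcgda$ddccaecdcd  d
    4  caecdcdagdcgda$ddc  c
    5  ccaecdcdagdcgda$dd  d
    6  cdagdcgda$ddccaecd  d
    7  cdcdagdcgda$ddccae  e
    8  cgda$ddccaecdcdagd  d
    9  da$ddccaecdcdagdcg  g
   10  dagdcgda$ddccaecdc  c
   11  dccaecdcdagdcgda$d  d
   12  dcdagdcgda$ddccaec  c
   13  dcgda$ddccaecdcdag  g
   14  ddccaecdcdagdcgda$  $
   15  ecdcdagdcgda$ddcca  a
   16  gda$ddccaecdcdagdc  c
   17  gdcgda$ddccaecdcda  a

adcdcddedgcdcg$aca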